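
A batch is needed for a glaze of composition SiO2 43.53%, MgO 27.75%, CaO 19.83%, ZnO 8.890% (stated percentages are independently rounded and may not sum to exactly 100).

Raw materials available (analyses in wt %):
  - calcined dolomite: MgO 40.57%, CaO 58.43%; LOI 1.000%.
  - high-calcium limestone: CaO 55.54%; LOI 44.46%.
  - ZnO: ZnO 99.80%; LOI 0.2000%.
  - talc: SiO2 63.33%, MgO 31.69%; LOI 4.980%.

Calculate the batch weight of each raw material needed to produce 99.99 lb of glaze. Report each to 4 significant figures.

All arithmetic runs at full precision in all steps — the intermediate values appear, rounded to four significant figures, in the printout. Every reported value undergoes a single rounding — the derived quantities are recomputed from the weighed amounts at 99.99 lb of glass in exact precision (the yield, totals, glass mass, the four compositions, LOI), as given in the problem or answer text.
Oxide mass targets, per 99.99 lb glaze:
  SiO2: 43.53% × 99.99 = 43.53 lb
  MgO: 27.75% × 99.99 = 27.75 lb
  CaO: 19.83% × 99.99 = 19.83 lb
  ZnO: 8.890% × 99.99 = 8.889 lb
Per-oxide balance check per the reported batch figures, relative to the basis at hand (summed amounts equal target values exact up to rounding of places):
  SiO2: 68.73·0.6333 = 43.53 lb (target 43.53 lb)
  MgO: 14.71·0.4057 + 68.73·0.3169 = 27.75 lb (target 27.75 lb)
  CaO: 14.71·0.5843 + 20.23·0.5554 = 19.83 lb (target 19.83 lb)
  ZnO: 8.907·0.9980 = 8.889 lb (target 8.889 lb)
Glass-mass bookkeeping: net batch after ignition = 100.0 lb (per-oxide target masses sum to 99.99 lb; the stated basis being 99.99 lb — rounding explains the deltas).
Summing the batch: Σ batch = 112.6 lb; LOI loss = Σ batch·LOI = 12.58 lb; yield, glass over the total, = 88.82%.

Batch per 99.99 lb glaze:
  calcined dolomite: 14.71 lb
  high-calcium limestone: 20.23 lb
  ZnO: 8.907 lb
  talc: 68.73 lb
Total batch = 112.6 lb; LOI loss = 12.58 lb; yield = 88.82%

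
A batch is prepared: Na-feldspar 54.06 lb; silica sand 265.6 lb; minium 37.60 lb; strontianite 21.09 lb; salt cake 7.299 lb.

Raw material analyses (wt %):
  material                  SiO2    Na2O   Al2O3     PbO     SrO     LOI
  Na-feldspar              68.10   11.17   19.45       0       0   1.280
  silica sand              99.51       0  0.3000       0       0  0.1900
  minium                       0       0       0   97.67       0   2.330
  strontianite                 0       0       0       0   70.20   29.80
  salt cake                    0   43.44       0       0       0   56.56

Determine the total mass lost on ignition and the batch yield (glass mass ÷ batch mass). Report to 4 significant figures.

LOI loss = 12.49 lb; glass = 373.2 lb; yield = 96.76%

Working values are displayed (rounded to four significant figures) alongside each step; the working math holds exact precision through the solve; exactly one rounding is applied to each reported figure; derived quantities are computed using the weight values at 373.2 lb of glass in exact precision (glass mass, the five compositions, yield, totals, LOI) as quoted within question or answer.
Each material's LOI contribution:
  Na-feldspar: 54.06 × 0.01280 = 0.6920 lb
  silica sand: 265.6 × 0.001900 = 0.5046 lb
  minium: 37.60 × 0.02330 = 0.8761 lb
  strontianite: 21.09 × 0.2980 = 6.285 lb
  salt cake: 7.299 × 0.5656 = 4.128 lb
Total LOI = 12.49 lb
Glass = batch − LOI = 385.6 − 12.49 = 373.2 lb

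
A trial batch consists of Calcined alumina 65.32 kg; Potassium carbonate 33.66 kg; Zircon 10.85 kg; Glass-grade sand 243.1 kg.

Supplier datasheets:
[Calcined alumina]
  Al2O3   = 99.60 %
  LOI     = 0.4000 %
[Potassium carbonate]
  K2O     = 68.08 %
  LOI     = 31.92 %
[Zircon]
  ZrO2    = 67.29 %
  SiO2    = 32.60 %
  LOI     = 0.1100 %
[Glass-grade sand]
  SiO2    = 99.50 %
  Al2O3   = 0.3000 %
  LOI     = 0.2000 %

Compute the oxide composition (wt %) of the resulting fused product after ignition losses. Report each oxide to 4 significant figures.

All arithmetic keeps full float precision in all steps — working values are displayed rounded to four significant digits within the worked lines — each reported number is rounded once only — derived quantities, including ignition loss, the totals, four oxide percentages, the yield, net glass mass, are re-derived from the weighed amounts per 341.4 kg of glass at full float precision, as quoted within the question or the answer.
Oxide-by-oxide delivered mass:
  ZrO2: 10.85·0.6729 = 7.301 kg
  SiO2: 10.85·0.3260 + 243.1·0.9950 = 245.4 kg
  Al2O3: 65.32·0.9960 + 243.1·0.003000 = 65.79 kg
  K2O: 33.66·0.6808 = 22.92 kg
LOI: 65.32·0.004000 + 33.66·0.3192 + 10.85·0.001100 + 243.1·0.002000 = 11.50 kg
batch − LOI leaves glass = 352.9 − 11.50 = 341.4 kg (the oxide masses sum to this)
wt % = oxide mass / glass mass × 100

Glass mass = 341.4 kg (batch 352.9 − LOI 11.50).
Composition: ZrO2 2.138%, SiO2 71.88%, Al2O3 19.27%, K2O 6.712%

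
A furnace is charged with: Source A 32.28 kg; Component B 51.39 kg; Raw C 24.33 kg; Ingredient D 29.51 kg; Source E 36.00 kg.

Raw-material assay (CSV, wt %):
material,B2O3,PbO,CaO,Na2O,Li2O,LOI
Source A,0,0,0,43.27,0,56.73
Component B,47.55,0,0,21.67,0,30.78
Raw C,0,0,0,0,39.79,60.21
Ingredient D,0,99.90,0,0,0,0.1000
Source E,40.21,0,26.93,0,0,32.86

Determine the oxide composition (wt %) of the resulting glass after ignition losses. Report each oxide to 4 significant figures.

Glass mass = 112.9 kg (batch 173.5 − LOI 60.64).
Composition: B2O3 34.47%, PbO 26.12%, CaO 8.589%, Na2O 22.24%, Li2O 8.577%

All internal work holds full float precision through every step; the intermediate values are displayed rounded off to 4 significant digits on the page; every reported number undergoes a single rounding — derived quantities are re-derived from the weighed amounts at 112.9 kg of glass at exact precision (glass mass, the totals, five oxide percentages, LOI, yield) precisely as stated by the problem or the answer.
What the batch supplies per oxide:
  B2O3: 51.39·0.4755 + 36.00·0.4021 = 38.91 kg
  PbO: 29.51·0.9990 = 29.48 kg
  CaO: 36.00·0.2693 = 9.695 kg
  Na2O: 32.28·0.4327 + 51.39·0.2167 = 25.10 kg
  Li2O: 24.33·0.3979 = 9.681 kg
LOI: 32.28·0.5673 + 51.39·0.3078 + 24.33·0.6021 + 29.51·0.001000 + 36.00·0.3286 = 60.64 kg
Resulting glass, batch − LOI: 173.5 − 60.64 = 112.9 kg (equal to the oxide-mass sum)
wt %: oxide over glass, times 100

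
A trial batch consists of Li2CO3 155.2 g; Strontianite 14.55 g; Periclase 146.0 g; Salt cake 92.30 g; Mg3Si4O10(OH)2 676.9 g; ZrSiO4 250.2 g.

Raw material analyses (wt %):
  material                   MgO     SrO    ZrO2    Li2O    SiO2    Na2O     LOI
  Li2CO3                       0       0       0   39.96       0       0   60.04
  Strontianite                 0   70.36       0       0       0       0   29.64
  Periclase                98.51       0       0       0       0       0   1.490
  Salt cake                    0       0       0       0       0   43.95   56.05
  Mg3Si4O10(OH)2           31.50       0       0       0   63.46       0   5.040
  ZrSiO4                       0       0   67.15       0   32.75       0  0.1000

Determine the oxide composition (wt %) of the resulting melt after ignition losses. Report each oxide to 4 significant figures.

Glass mass = 1149 g (batch 1335 − LOI 185.8).
Composition: MgO 31.06%, SrO 0.8907%, ZrO2 14.62%, Li2O 5.396%, SiO2 44.50%, Na2O 3.529%

The working math carries full float precision at each step; working values appear (rounded to four significant figures) on the page — each reported value is rounded just once; the derived quantities (six oxide percentages, net glass mass, the totals, yield, ignition loss) are rebuilt starting from the weights at 1149 g of glass at full precision as written in the problem or the answer.
Oxide masses out of the charge:
  MgO: 146.0·0.9851 + 676.9·0.3150 = 357.0 g
  SrO: 14.55·0.7036 = 10.24 g
  ZrO2: 250.2·0.6715 = 168.0 g
  Li2O: 155.2·0.3996 = 62.02 g
  SiO2: 676.9·0.6346 + 250.2·0.3275 = 511.5 g
  Na2O: 92.30·0.4395 = 40.57 g
LOI: 155.2·0.6004 + 14.55·0.2964 + 146.0·0.01490 + 92.30·0.5605 + 676.9·0.05040 + 250.2·0.001000 = 185.8 g
Net of LOI, the glass mass = 1335 − 185.8 = 1149 g (consistent with Σ oxide mass)
oxide / glass × 100 gives the wt %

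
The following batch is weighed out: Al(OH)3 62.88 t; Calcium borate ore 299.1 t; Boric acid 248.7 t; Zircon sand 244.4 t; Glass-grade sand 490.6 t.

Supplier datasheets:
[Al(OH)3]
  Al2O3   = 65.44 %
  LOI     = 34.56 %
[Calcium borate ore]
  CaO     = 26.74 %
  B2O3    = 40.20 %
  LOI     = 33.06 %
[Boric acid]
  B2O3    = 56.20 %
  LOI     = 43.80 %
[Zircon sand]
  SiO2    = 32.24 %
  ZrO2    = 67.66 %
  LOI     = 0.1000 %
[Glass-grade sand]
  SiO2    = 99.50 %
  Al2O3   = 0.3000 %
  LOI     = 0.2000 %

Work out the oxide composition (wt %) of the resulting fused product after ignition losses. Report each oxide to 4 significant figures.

Working values are displayed, with 4-significant-figure rounding, in the working. Exact precision is kept through the solve; every reported number undergoes a single rounding — the derived quantities are recomputed from the weighed amounts per 1115 t of glass at full precision (net glass mass, the totals, five oxide percentages, the yield, ignition loss), as written in the problem or the answer.
Per-oxide mass from batch:
  SiO2: 244.4·0.3224 + 490.6·0.9950 = 566.9 t
  ZrO2: 244.4·0.6766 = 165.4 t
  Al2O3: 62.88·0.6544 + 490.6·0.003000 = 42.62 t
  CaO: 299.1·0.2674 = 79.98 t
  B2O3: 299.1·0.4020 + 248.7·0.5620 = 260.0 t
LOI: 62.88·0.3456 + 299.1·0.3306 + 248.7·0.4380 + 244.4·0.001000 + 490.6·0.002000 = 230.8 t
batch − LOI leaves glass = 1346 − 230.8 = 1115 t (= the summed oxide contributions)
percent share: oxide ÷ glass, ×100

Glass mass = 1115 t (batch 1346 − LOI 230.8).
Composition: SiO2 50.85%, ZrO2 14.83%, Al2O3 3.823%, CaO 7.174%, B2O3 23.32%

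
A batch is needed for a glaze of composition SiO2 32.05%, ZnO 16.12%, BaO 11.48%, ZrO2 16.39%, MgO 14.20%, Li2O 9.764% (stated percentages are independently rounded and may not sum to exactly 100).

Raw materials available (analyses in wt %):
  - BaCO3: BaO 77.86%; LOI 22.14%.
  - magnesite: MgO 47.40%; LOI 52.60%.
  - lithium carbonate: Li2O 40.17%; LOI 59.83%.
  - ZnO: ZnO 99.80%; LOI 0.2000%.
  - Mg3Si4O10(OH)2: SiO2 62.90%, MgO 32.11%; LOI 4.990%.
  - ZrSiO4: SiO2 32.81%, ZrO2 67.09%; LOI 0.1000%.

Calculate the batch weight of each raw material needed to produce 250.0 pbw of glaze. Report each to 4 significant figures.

In-progress results are shown (rounded to 4 significant figures) on the page — the working math holds full precision at all times; a single rounding produces every reported value; the derived quantities, which include yield, six oxide percentages, the totals, net glass mass, LOI, are re-derived in exact precision, as set out in the problem or answer text, using the weight values at 250.0 pbw of glass.
Per-oxide target masses for 250.0 pbw glaze:
  SiO2: 32.05% × 250.0 = 80.12 pbw
  ZnO: 16.12% × 250.0 = 40.30 pbw
  BaO: 11.48% × 250.0 = 28.70 pbw
  ZrO2: 16.39% × 250.0 = 40.98 pbw
  MgO: 14.20% × 250.0 = 35.50 pbw
  Li2O: 9.764% × 250.0 = 24.41 pbw
Per-oxide balance check per the reported batch figures, per the basis as stated (sum by sum, the targets are met exact up to rounding of places):
  SiO2: 95.53·0.6290 + 61.07·0.3281 = 80.13 pbw (target 80.12 pbw)
  ZnO: 40.38·0.9980 = 40.30 pbw (target 40.30 pbw)
  BaO: 36.86·0.7786 = 28.70 pbw (target 28.70 pbw)
  ZrO2: 61.07·0.6709 = 40.97 pbw (target 40.98 pbw)
  MgO: 10.18·0.4740 + 95.53·0.3211 = 35.50 pbw (target 35.50 pbw)
  Li2O: 60.77·0.4017 = 24.41 pbw (target 24.41 pbw)
Auditing the glass mass value: Σ batch − LOI loss = 250.0 pbw (per-oxide target masses sum to 250.0 pbw; the stated basis being 250.0 pbw — deltas are rounding alone).
Batch total: Σ batch = 304.8 pbw; loss to ignition Σ batch·LOI = 54.78 pbw; as yield: glass ÷ batch → 82.03%.

Batch per 250.0 pbw glaze:
  BaCO3: 36.86 pbw
  magnesite: 10.18 pbw
  lithium carbonate: 60.77 pbw
  ZnO: 40.38 pbw
  Mg3Si4O10(OH)2: 95.53 pbw
  ZrSiO4: 61.07 pbw
Total batch = 304.8 pbw; LOI loss = 54.78 pbw; yield = 82.03%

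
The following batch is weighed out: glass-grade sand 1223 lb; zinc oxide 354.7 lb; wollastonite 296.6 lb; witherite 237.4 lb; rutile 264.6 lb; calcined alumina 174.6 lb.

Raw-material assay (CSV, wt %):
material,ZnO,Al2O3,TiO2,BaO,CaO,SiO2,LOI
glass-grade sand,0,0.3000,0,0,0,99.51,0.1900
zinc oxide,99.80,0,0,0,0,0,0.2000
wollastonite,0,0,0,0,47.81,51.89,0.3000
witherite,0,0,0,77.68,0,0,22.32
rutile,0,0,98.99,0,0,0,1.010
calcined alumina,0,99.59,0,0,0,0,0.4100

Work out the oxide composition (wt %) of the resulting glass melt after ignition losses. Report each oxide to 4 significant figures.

Glass mass = 2491 lb (batch 2551 − LOI 60.30).
Composition: ZnO 14.21%, Al2O3 7.129%, TiO2 10.52%, BaO 7.404%, CaO 5.694%, SiO2 55.04%

Each numeric step holds exact precision throughout — working values are shown (rounded to four significant figures) across the worked steps — a single rounding produces every reported number; derived quantities (LOI, the six compositions, the totals, yield, net glass mass) are rebuilt from the batch weights at 2491 lb of glass at full float precision, as written in the question or the answer.
What the batch supplies per oxide:
  ZnO: 354.7·0.9980 = 354.0 lb
  Al2O3: 1223·0.003000 + 174.6·0.9959 = 177.6 lb
  TiO2: 264.6·0.9899 = 261.9 lb
  BaO: 237.4·0.7768 = 184.4 lb
  CaO: 296.6·0.4781 = 141.8 lb
  SiO2: 1223·0.9951 + 296.6·0.5189 = 1371 lb
LOI: 1223·0.001900 + 354.7·0.002000 + 296.6·0.003000 + 237.4·0.2232 + 264.6·0.01010 + 174.6·0.004100 = 60.30 lb
The glass mass, total less LOI, = 2551 − 60.30 = 2491 lb (= the summed oxide contributions)
wt %: oxide over glass, times 100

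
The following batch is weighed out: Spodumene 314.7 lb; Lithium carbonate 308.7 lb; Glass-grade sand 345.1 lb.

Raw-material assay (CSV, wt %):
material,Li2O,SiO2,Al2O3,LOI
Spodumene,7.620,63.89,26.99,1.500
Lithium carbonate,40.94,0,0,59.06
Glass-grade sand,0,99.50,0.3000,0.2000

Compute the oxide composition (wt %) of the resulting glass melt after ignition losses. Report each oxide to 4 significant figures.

Glass mass = 780.8 lb (batch 968.5 − LOI 187.7).
Composition: Li2O 19.26%, SiO2 69.73%, Al2O3 11.01%

Intermediates are shown (rounded to 4 significant figures) across the worked steps. Full float precision is carried in every operation. Every reported figure takes exactly one rounding — all derived quantities (LOI, totals, glass mass, the three compositions, the yield) are re-derived at exact precision from the weighed amounts per 780.8 lb of glass, as they appear in the question or the answer.
Delivered oxide masses:
  Li2O: 314.7·0.07620 + 308.7·0.4094 = 150.4 lb
  SiO2: 314.7·0.6389 + 345.1·0.9950 = 544.4 lb
  Al2O3: 314.7·0.2699 + 345.1·0.003000 = 85.97 lb
LOI: 314.7·0.01500 + 308.7·0.5906 + 345.1·0.002000 = 187.7 lb
Glass mass = batch − LOI = 968.5 − 187.7 = 780.8 lb (equal to the oxide-mass sum)
percent share: oxide ÷ glass, ×100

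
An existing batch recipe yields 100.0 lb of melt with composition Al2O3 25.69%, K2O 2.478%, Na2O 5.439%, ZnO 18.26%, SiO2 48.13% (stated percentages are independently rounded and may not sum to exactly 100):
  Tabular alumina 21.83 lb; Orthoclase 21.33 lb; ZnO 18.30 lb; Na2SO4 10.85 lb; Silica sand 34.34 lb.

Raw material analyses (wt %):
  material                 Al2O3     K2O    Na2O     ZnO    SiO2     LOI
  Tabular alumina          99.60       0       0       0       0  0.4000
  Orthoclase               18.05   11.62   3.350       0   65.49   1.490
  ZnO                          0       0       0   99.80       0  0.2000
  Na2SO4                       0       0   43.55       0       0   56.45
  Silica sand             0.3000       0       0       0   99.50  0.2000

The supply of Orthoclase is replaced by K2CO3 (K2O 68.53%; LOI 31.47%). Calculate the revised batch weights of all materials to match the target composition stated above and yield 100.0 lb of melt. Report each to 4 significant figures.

Revised batch per 100.0 lb melt:
  Tabular alumina: 25.65 lb
  K2CO3: 3.616 lb
  ZnO: 18.30 lb
  Na2SO4: 12.49 lb
  Silica sand: 48.37 lb
Total batch = 108.4 lb; LOI loss = 8.425 lb

In-progress results are shown rounded to four significant figures on the page. All internal work holds exact precision at all times — each reported value carries a single rounding — all derived quantities, including glass mass, five oxide percentages, totals, ignition loss, the yield, are recomputed from the weighed amounts on 100.0 lb of glass at exact precision, as they appear in the problem or the answer.
Target oxide masses per 100.0 lb melt:
  Al2O3: 25.69% × 100.0 = 25.69 lb
  K2O: 2.478% × 100.0 = 2.478 lb
  Na2O: 5.439% × 100.0 = 5.439 lb
  ZnO: 18.26% × 100.0 = 18.26 lb
  SiO2: 48.13% × 100.0 = 48.13 lb
A balance pass over the oxides, from the weights as reported, for the quoted basis mass (target by target, the sums agree net of answer rounding effects):
  Al2O3: 25.65·0.9960 + 48.37·0.003000 = 25.69 lb (target 25.69 lb)
  K2O: 3.616·0.6853 = 2.478 lb (target 2.478 lb)
  Na2O: 12.49·0.4355 = 5.439 lb (target 5.439 lb)
  ZnO: 18.30·0.9980 = 18.26 lb (target 18.26 lb)
  SiO2: 48.37·0.9950 = 48.13 lb (target 48.13 lb)
Glass-mass closure: Σ batch − LOI loss = 100.0 lb (summing oxide targets gives 100.0 lb; versus the stated basis of 100.0 lb — rounding explains the deltas).
Summing the batch: Σ batch = 108.4 lb; LOI loss = Σ batch·LOI = 8.425 lb; yield = glass ÷ total batch = 92.23%.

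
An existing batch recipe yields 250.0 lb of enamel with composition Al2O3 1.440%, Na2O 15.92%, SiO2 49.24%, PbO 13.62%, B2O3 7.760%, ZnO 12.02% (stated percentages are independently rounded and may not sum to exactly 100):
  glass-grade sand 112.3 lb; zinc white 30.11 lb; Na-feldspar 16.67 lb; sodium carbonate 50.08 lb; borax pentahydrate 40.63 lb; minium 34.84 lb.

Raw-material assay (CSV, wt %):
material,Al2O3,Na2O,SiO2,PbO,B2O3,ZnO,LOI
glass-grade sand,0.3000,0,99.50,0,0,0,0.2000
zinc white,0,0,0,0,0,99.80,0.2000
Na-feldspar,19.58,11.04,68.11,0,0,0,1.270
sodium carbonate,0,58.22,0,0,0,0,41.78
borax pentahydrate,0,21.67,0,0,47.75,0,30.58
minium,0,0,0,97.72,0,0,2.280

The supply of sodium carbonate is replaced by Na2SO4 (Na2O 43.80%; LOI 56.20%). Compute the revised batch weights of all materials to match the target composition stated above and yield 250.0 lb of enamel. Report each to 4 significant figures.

Mid-chain values are displayed rounded to 4 significant digits as written. All internal work runs at exact precision through every step — every reported figure includes exactly one rounding — derived quantities are rebuilt starting from the weights on 250.0 lb of glass in exact precision (the totals, the six compositions, glass mass, LOI, the yield) precisely as stated by either problem or answer.
Per-oxide target masses for 250.0 lb enamel:
  Al2O3: 1.440% × 250.0 = 3.600 lb
  Na2O: 15.92% × 250.0 = 39.80 lb
  SiO2: 49.24% × 250.0 = 123.1 lb
  PbO: 13.62% × 250.0 = 34.05 lb
  B2O3: 7.760% × 250.0 = 19.40 lb
  ZnO: 12.02% × 250.0 = 30.05 lb
Mass-balance tally per oxide using the reported weights, for the quoted basis mass (every target is met by its sum modulo rounding of the values):
  Al2O3: 112.3·0.003000 + 16.67·0.1958 = 3.601 lb (target 3.600 lb)
  Na2O: 16.67·0.1104 + 66.57·0.4380 + 40.63·0.2167 = 39.80 lb (target 39.80 lb)
  SiO2: 112.3·0.9950 + 16.67·0.6811 = 123.1 lb (target 123.1 lb)
  PbO: 34.84·0.9772 = 34.05 lb (target 34.05 lb)
  B2O3: 40.63·0.4775 = 19.40 lb (target 19.40 lb)
  ZnO: 30.11·0.9980 = 30.05 lb (target 30.05 lb)
Auditing the glass mass value: batch Σ − ignition loss = 250.0 lb (the targets, summed, come to 250.0 lb; basis as stated: 250.0 lb — deltas are rounding alone).
Batch total: Σ batch = 301.1 lb; loss to ignition Σ batch·LOI = 51.13 lb; as yield: glass ÷ batch → 83.02%.

Revised batch per 250.0 lb enamel:
  glass-grade sand: 112.3 lb
  zinc white: 30.11 lb
  Na-feldspar: 16.67 lb
  Na2SO4: 66.57 lb
  borax pentahydrate: 40.63 lb
  minium: 34.84 lb
Total batch = 301.1 lb; LOI loss = 51.13 lb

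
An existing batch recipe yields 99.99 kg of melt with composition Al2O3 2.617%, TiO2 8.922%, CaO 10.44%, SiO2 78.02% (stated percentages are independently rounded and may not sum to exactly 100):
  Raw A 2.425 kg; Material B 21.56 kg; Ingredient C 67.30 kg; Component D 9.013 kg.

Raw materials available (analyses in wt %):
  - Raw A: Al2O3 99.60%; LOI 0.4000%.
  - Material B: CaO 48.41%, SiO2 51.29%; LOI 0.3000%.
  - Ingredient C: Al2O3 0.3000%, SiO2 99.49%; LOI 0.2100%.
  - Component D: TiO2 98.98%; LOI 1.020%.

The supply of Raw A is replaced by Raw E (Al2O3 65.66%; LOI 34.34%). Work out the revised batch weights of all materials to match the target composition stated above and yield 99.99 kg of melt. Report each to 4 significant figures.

In-progress results are shown, with 4-significant-digit rounding, in the working — exact precision is maintained throughout. A single rounding completes every reported number; derived quantities, which include four oxide percentages, LOI, the totals, the yield, glass mass, are recomputed in full precision, as written in the question or the answer, from the weighed amounts on 99.99 kg of glass.
Per-oxide target masses for 99.99 kg melt:
  Al2O3: 2.617% × 99.99 = 2.617 kg
  TiO2: 8.922% × 99.99 = 8.921 kg
  CaO: 10.44% × 99.99 = 10.44 kg
  SiO2: 78.02% × 99.99 = 78.01 kg
A balance pass over the oxides, working from each reported weight, at the basis given (summed amounts equal target values exact up to rounding of places):
  Al2O3: 3.678·0.6566 + 67.30·0.003000 = 2.617 kg (target 2.617 kg)
  TiO2: 9.013·0.9898 = 8.921 kg (target 8.921 kg)
  CaO: 21.56·0.4841 = 10.44 kg (target 10.44 kg)
  SiO2: 21.56·0.5129 + 67.30·0.9949 = 78.01 kg (target 78.01 kg)
Glass-mass closure: net batch after ignition = 99.99 kg (targets for the oxides total 99.99 kg; stated basis 99.99 kg — rounding explains the deltas).
Batch grand total — Σ batch = 101.6 kg; LOI removed, Σ of batch·LOI: 1.561 kg; yield, glass over the total, = 98.46%.

Revised batch per 99.99 kg melt:
  Raw E: 3.678 kg
  Material B: 21.56 kg
  Ingredient C: 67.30 kg
  Component D: 9.013 kg
Total batch = 101.6 kg; LOI loss = 1.561 kg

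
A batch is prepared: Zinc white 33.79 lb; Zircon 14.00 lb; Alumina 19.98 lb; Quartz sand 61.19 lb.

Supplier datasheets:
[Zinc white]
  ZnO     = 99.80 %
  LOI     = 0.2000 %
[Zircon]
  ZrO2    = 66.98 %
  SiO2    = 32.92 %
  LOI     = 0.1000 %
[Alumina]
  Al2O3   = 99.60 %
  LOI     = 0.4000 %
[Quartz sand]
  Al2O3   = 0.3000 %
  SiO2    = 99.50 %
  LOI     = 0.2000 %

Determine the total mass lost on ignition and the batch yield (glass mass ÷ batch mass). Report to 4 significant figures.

Intermediates are displayed, with 4-significant-figure rounding, when written out; all arithmetic maintains full float precision at each step. Each reported result undergoes a single rounding. The derived quantities are re-derived from the batch weights for 128.7 lb of glass in full precision (the totals, ignition loss, yield, net glass mass, the four compositions) as they appear in the problem or answer text.
Ignition loss by material:
  Zinc white: 33.79 × 0.002000 = 0.06758 lb
  Zircon: 14.00 × 0.001000 = 0.01400 lb
  Alumina: 19.98 × 0.004000 = 0.07992 lb
  Quartz sand: 61.19 × 0.002000 = 0.1224 lb
Total LOI = 0.2839 lb
Glass = batch − LOI = 129.0 − 0.2839 = 128.7 lb

LOI loss = 0.2839 lb; glass = 128.7 lb; yield = 99.78%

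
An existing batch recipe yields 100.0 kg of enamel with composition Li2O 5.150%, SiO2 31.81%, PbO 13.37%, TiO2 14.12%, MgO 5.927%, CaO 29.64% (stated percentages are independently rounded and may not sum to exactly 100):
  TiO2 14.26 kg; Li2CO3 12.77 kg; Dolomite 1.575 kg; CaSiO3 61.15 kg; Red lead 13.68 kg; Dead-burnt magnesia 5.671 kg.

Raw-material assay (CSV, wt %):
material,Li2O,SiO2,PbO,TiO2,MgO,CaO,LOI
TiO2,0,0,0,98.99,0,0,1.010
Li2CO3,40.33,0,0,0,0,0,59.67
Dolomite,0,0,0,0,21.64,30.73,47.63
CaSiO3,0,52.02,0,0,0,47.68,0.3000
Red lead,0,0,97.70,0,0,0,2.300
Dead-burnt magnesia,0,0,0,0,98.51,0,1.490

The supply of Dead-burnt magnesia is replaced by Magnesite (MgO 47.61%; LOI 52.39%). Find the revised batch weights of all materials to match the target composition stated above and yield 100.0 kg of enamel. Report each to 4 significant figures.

Revised batch per 100.0 kg enamel:
  TiO2: 14.26 kg
  Li2CO3: 12.77 kg
  Dolomite: 1.575 kg
  CaSiO3: 61.15 kg
  Red lead: 13.68 kg
  Magnesite: 11.73 kg
Total batch = 115.2 kg; LOI loss = 15.16 kg

The working math keeps full float precision from first step to last; intermediates are shown rounded to 4 significant digits in the printout. A single rounding finalizes every reported figure — the derived quantities, including net glass mass, LOI, six oxide percentages, totals, yield, are recomputed from the weighed amounts on 100.0 kg of glass in full float precision, as set out in question or answer.
Per-oxide target masses for 100.0 kg enamel:
  Li2O: 5.150% × 100.0 = 5.150 kg
  SiO2: 31.81% × 100.0 = 31.81 kg
  PbO: 13.37% × 100.0 = 13.37 kg
  TiO2: 14.12% × 100.0 = 14.12 kg
  MgO: 5.927% × 100.0 = 5.927 kg
  CaO: 29.64% × 100.0 = 29.64 kg
Verifying the oxide balance applying the batch weights above, against the basis in use (summed amounts equal target values modulo rounding of the values):
  Li2O: 12.77·0.4033 = 5.150 kg (target 5.150 kg)
  SiO2: 61.15·0.5202 = 31.81 kg (target 31.81 kg)
  PbO: 13.68·0.9770 = 13.37 kg (target 13.37 kg)
  TiO2: 14.26·0.9899 = 14.12 kg (target 14.12 kg)
  MgO: 1.575·0.2164 + 11.73·0.4761 = 5.925 kg (target 5.927 kg)
  CaO: 1.575·0.3073 + 61.15·0.4768 = 29.64 kg (target 29.64 kg)
Glass mass check: the batch minus its LOI: 100.0 kg (summing oxide targets gives 100.0 kg; stated basis 100.0 kg — rounding explains the deltas).
Adding the batch up: Σ batch = 115.2 kg; LOI loss = Σ batch·LOI = 15.16 kg; yield = glass ÷ total batch = 86.84%.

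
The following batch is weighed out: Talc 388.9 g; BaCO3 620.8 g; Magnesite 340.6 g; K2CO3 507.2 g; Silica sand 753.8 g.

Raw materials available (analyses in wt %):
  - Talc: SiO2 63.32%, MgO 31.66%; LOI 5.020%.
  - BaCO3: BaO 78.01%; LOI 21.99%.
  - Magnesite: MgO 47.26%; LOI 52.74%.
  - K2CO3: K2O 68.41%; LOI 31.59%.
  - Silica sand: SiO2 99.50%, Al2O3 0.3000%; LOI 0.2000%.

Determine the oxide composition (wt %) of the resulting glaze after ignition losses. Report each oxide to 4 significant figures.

Glass mass = 2114 g (batch 2611 − LOI 497.4).
Composition: K2O 16.41%, BaO 22.91%, SiO2 47.13%, MgO 13.44%, Al2O3 0.1070%

The working math runs at exact precision in every operation; rounding to four significant digits governs every intermediate as printed. Exactly one rounding goes into every reported value — derived quantities, which include five oxide percentages, ignition loss, glass mass, the yield, the totals, are recomputed in full float precision, exactly as shown in the problem or answer text, from the batch weights on 2114 g of glass.
Oxide masses out of the charge:
  K2O: 507.2·0.6841 = 347.0 g
  BaO: 620.8·0.7801 = 484.3 g
  SiO2: 388.9·0.6332 + 753.8·0.9950 = 996.3 g
  MgO: 388.9·0.3166 + 340.6·0.4726 = 284.1 g
  Al2O3: 753.8·0.003000 = 2.261 g
LOI: 388.9·0.05020 + 620.8·0.2199 + 340.6·0.5274 + 507.2·0.3159 + 753.8·0.002000 = 497.4 g
Glass = total batch minus LOI = 2611 − 497.4 = 2114 g (matching Σ of the oxides)
wt % = oxide mass / glass mass × 100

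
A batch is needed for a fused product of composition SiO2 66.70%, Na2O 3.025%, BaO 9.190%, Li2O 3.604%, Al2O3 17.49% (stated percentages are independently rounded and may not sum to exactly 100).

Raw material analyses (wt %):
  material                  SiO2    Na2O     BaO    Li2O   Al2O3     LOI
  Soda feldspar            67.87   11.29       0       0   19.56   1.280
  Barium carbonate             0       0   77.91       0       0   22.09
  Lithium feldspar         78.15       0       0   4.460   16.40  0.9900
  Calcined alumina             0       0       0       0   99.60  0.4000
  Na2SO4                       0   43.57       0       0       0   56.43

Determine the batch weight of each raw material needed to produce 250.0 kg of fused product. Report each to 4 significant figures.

All internal work carries full float precision through the solve; in-progress results are displayed, with 4-significant-digit rounding, on the page. Exactly one rounding is applied to each reported value; derived quantities (LOI, glass mass, yield, totals, five oxide percentages) are recomputed from the weighed amounts per 250.0 kg of glass in full precision, precisely as stated by problem or answer.
Oxide-by-oxide targets in 250.0 kg fused product:
  SiO2: 66.70% × 250.0 = 166.8 kg
  Na2O: 3.025% × 250.0 = 7.562 kg
  BaO: 9.190% × 250.0 = 22.98 kg
  Li2O: 3.604% × 250.0 = 9.010 kg
  Al2O3: 17.49% × 250.0 = 43.72 kg
Sums-versus-targets review on the weights just shown, per the basis as stated (each sum matches its target mass within answer rounding):
  SiO2: 13.07·0.6787 + 202.0·0.7815 = 166.7 kg (target 166.8 kg)
  Na2O: 13.07·0.1129 + 13.97·0.4357 = 7.562 kg (target 7.562 kg)
  BaO: 29.49·0.7791 = 22.98 kg (target 22.98 kg)
  Li2O: 202.0·0.04460 = 9.009 kg (target 9.010 kg)
  Al2O3: 13.07·0.1956 + 202.0·0.1640 + 8.069·0.9960 = 43.72 kg (target 43.72 kg)
Glass-mass closure: batch total minus LOI = 250.0 kg (summing oxide targets gives 250.0 kg; versus the stated basis of 250.0 kg — rounding explains the deltas).
Whole-batch sum: Σ batch = 266.6 kg; LOI removed, Σ of batch·LOI: 16.60 kg; glass ÷ batch gives a yield of 93.77%.

Batch per 250.0 kg fused product:
  Soda feldspar: 13.07 kg
  Barium carbonate: 29.49 kg
  Lithium feldspar: 202.0 kg
  Calcined alumina: 8.069 kg
  Na2SO4: 13.97 kg
Total batch = 266.6 kg; LOI loss = 16.60 kg; yield = 93.77%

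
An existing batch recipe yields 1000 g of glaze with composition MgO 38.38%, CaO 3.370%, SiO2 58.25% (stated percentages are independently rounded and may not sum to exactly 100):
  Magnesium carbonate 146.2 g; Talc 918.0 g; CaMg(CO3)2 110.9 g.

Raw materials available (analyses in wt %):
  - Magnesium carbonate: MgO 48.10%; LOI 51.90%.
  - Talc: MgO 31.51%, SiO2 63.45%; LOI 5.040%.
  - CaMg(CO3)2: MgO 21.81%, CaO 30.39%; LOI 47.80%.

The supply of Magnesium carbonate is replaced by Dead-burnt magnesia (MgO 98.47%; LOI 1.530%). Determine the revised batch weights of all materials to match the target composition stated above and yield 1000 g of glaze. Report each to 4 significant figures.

In-progress results are printed, with 4-significant-digit rounding, across the worked steps; each numeric step keeps exact precision from first step to last — every reported value is rounded only once — all derived quantities, including the totals, ignition loss, glass mass, the three compositions, yield, are computed from the weighed amounts for 1000 g of glass in full precision exactly as shown in problem or answer.
The oxide mass targets at 1000 g glaze:
  MgO: 38.38% × 1000 = 383.8 g
  CaO: 3.370% × 1000 = 33.70 g
  SiO2: 58.25% × 1000 = 582.5 g
Balance tally, oxide-wise, working from each reported weight, relative to the basis at hand (delivered sums recover each target exact up to rounding of places):
  MgO: 71.43·0.9847 + 918.0·0.3151 + 110.9·0.2181 = 383.8 g (target 383.8 g)
  CaO: 110.9·0.3039 = 33.70 g (target 33.70 g)
  SiO2: 918.0·0.6345 = 582.5 g (target 582.5 g)
Consistency of the glass mass: net batch after ignition = 1000 g (the Σ of target masses is 1000 g; against the stated basis, 1000 g — any gap is answer rounding).
Summing the batch: Σ batch = 1100 g; LOI loss = Σ batch·LOI = 100.4 g; glass ÷ batch gives a yield of 90.88%.

Revised batch per 1000 g glaze:
  Dead-burnt magnesia: 71.43 g
  Talc: 918.0 g
  CaMg(CO3)2: 110.9 g
Total batch = 1100 g; LOI loss = 100.4 g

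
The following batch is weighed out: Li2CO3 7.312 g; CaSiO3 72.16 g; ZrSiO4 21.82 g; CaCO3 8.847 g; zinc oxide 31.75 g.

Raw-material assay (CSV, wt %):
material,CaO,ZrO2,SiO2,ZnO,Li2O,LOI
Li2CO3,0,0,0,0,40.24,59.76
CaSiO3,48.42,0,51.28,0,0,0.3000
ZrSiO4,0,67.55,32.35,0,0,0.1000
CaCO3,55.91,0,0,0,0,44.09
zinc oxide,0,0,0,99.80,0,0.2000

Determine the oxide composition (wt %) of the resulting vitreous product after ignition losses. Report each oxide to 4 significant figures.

Glass mass = 133.3 g (batch 141.9 − LOI 8.572).
Composition: CaO 29.92%, ZrO2 11.06%, SiO2 33.05%, ZnO 23.77%, Li2O 2.207%

All arithmetic runs at full float precision at every stage — mid-chain values are printed, rounded to four significant digits, in the printout; every reported number receives exactly one rounding; derived quantities are recomputed in exact precision (the five compositions, totals, yield, glass mass, LOI) using the weight values per 133.3 g of glass, precisely as stated by question or answer.
Delivered oxide masses:
  CaO: 72.16·0.4842 + 8.847·0.5591 = 39.89 g
  ZrO2: 21.82·0.6755 = 14.74 g
  SiO2: 72.16·0.5128 + 21.82·0.3235 = 44.06 g
  ZnO: 31.75·0.9980 = 31.69 g
  Li2O: 7.312·0.4024 = 2.942 g
LOI: 7.312·0.5976 + 72.16·0.003000 + 21.82·0.001000 + 8.847·0.4409 + 31.75·0.002000 = 8.572 g
Resulting glass, batch − LOI: 141.9 − 8.572 = 133.3 g (the oxide masses sum to this)
percent by weight: oxide/glass ×100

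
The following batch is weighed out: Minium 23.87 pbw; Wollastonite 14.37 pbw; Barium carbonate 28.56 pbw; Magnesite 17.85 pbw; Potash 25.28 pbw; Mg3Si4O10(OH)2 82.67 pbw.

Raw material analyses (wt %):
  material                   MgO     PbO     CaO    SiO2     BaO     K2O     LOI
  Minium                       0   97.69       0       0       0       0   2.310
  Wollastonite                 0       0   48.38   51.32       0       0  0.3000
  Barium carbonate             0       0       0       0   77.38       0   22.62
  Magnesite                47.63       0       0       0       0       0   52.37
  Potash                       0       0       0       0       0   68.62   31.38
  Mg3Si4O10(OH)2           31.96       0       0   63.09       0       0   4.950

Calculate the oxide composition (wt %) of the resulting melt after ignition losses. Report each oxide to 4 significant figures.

Intermediates are shown, rounded to four significant figures, when written out; all internal work keeps full precision in every operation; exactly one rounding is applied to each reported value — all derived quantities, including LOI, the totals, glass mass, the yield, six oxide percentages, are recomputed using the weight values for 164.2 pbw of glass at exact precision as they appear in the question or the answer.
Oxide masses out of the charge:
  MgO: 17.85·0.4763 + 82.67·0.3196 = 34.92 pbw
  PbO: 23.87·0.9769 = 23.32 pbw
  CaO: 14.37·0.4838 = 6.952 pbw
  SiO2: 14.37·0.5132 + 82.67·0.6309 = 59.53 pbw
  BaO: 28.56·0.7738 = 22.10 pbw
  K2O: 25.28·0.6862 = 17.35 pbw
LOI: 23.87·0.02310 + 14.37·0.003000 + 28.56·0.2262 + 17.85·0.5237 + 25.28·0.3138 + 82.67·0.04950 = 28.43 pbw
batch − LOI leaves glass = 192.6 − 28.43 = 164.2 pbw (= the summed oxide contributions)
percent by weight: oxide/glass ×100

Glass mass = 164.2 pbw (batch 192.6 − LOI 28.43).
Composition: MgO 21.27%, PbO 14.20%, CaO 4.235%, SiO2 36.26%, BaO 13.46%, K2O 10.57%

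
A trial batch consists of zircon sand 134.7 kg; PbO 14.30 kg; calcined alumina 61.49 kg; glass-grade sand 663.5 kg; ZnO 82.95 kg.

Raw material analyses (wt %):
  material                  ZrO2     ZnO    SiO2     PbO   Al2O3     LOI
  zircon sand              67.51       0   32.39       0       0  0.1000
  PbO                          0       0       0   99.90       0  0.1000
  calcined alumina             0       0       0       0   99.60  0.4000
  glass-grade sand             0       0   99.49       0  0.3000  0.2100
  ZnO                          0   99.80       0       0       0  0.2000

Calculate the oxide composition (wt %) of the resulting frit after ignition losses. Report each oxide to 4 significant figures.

Every computation carries exact precision all the way through. Rounding to four significant digits applies to every mid-chain value as shown. Each reported value undergoes a single rounding. The derived quantities (the totals, five oxide percentages, yield, glass mass, ignition loss) are re-derived from the batch weights per 955.0 kg of glass at exact precision, as they appear in the problem or the answer.
What the batch supplies per oxide:
  ZrO2: 134.7·0.6751 = 90.94 kg
  ZnO: 82.95·0.9980 = 82.78 kg
  SiO2: 134.7·0.3239 + 663.5·0.9949 = 703.7 kg
  PbO: 14.30·0.9990 = 14.29 kg
  Al2O3: 61.49·0.9960 + 663.5·0.003000 = 63.23 kg
LOI: 134.7·0.001000 + 14.30·0.001000 + 61.49·0.004000 + 663.5·0.002100 + 82.95·0.002000 = 1.954 kg
The glass mass, total less LOI, = 956.9 − 1.954 = 955.0 kg (= Σ oxide masses)
percent share: oxide ÷ glass, ×100

Glass mass = 955.0 kg (batch 956.9 − LOI 1.954).
Composition: ZrO2 9.522%, ZnO 8.669%, SiO2 73.69%, PbO 1.496%, Al2O3 6.622%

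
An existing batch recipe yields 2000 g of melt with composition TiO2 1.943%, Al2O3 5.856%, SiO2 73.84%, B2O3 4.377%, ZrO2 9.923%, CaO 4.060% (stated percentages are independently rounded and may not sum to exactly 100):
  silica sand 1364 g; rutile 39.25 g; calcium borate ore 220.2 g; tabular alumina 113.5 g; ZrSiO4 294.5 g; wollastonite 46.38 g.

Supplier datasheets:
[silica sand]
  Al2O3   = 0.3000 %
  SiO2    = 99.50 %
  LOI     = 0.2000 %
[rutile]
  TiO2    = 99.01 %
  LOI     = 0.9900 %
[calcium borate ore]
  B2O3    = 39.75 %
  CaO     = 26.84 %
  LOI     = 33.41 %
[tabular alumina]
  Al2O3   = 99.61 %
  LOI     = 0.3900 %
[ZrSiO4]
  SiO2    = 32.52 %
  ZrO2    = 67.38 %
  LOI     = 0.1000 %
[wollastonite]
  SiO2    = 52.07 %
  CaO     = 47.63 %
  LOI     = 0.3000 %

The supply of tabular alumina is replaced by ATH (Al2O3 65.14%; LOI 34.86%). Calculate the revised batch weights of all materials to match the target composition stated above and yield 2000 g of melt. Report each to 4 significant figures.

Each numeric step carries exact precision from start to finish — rounding to 4 significant figures governs each mid-chain value as shown — exactly one rounding lands on every reported result; all derived quantities are re-derived in exact precision (LOI, six oxide percentages, the yield, totals, glass mass) using the weight values on 2000 g of glass as quoted within the problem or answer text.
Oxide-by-oxide targets in 2000 g melt:
  TiO2: 1.943% × 2000 = 38.86 g
  Al2O3: 5.856% × 2000 = 117.1 g
  SiO2: 73.84% × 2000 = 1477 g
  B2O3: 4.377% × 2000 = 87.54 g
  ZrO2: 9.923% × 2000 = 198.5 g
  CaO: 4.060% × 2000 = 81.20 g
Verifying the oxide balance using the reported weights, on the stated basis (each sum matches its target mass net of answer rounding effects):
  TiO2: 39.25·0.9901 = 38.86 g (target 38.86 g)
  Al2O3: 1364·0.003000 + 173.5·0.6514 = 117.1 g (target 117.1 g)
  SiO2: 1364·0.9950 + 294.5·0.3252 + 46.38·0.5207 = 1477 g (target 1477 g)
  B2O3: 220.2·0.3975 = 87.53 g (target 87.54 g)
  ZrO2: 294.5·0.6738 = 198.4 g (target 198.5 g)
  CaO: 220.2·0.2684 + 46.38·0.4763 = 81.19 g (target 81.20 g)
Glass-mass sanity pass: total charge less LOI = 2000 g (per-oxide target masses sum to 2000 g; stated basis 2000 g — any gap is answer rounding).
Batch grand total — Σ batch = 2138 g; Σ batch·LOI gives LOI loss = 137.6 g; yield: glass divided by total = 93.56%.

Revised batch per 2000 g melt:
  silica sand: 1364 g
  rutile: 39.25 g
  calcium borate ore: 220.2 g
  ATH: 173.5 g
  ZrSiO4: 294.5 g
  wollastonite: 46.38 g
Total batch = 2138 g; LOI loss = 137.6 g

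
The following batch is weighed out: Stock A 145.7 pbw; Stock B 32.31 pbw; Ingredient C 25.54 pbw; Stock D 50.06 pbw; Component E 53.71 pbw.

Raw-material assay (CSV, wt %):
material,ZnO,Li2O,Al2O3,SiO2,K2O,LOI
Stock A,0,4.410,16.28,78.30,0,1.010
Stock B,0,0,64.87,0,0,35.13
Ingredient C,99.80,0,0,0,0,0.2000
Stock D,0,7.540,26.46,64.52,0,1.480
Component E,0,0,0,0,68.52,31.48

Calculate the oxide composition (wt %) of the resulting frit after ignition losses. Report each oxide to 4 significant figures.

Glass mass = 276.8 pbw (batch 307.3 − LOI 30.52).
Composition: ZnO 9.208%, Li2O 3.685%, Al2O3 20.93%, SiO2 52.88%, K2O 13.30%

Full float precision is maintained end to end. Intermediates appear (rounded to 4 significant digits) as written — a single rounding yields each reported figure; derived quantities (LOI, the yield, the totals, glass mass, the five compositions) are rebuilt starting from the weights on 276.8 pbw of glass at full precision, precisely as stated by question or answer.
Oxide masses out of the charge:
  ZnO: 25.54·0.9980 = 25.49 pbw
  Li2O: 145.7·0.04410 + 50.06·0.07540 = 10.20 pbw
  Al2O3: 145.7·0.1628 + 32.31·0.6487 + 50.06·0.2646 = 57.93 pbw
  SiO2: 145.7·0.7830 + 50.06·0.6452 = 146.4 pbw
  K2O: 53.71·0.6852 = 36.80 pbw
LOI: 145.7·0.01010 + 32.31·0.3513 + 25.54·0.002000 + 50.06·0.01480 + 53.71·0.3148 = 30.52 pbw
Resulting glass, batch − LOI: 307.3 − 30.52 = 276.8 pbw (matching Σ of the oxides)
each oxide over glass, ×100, is wt %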